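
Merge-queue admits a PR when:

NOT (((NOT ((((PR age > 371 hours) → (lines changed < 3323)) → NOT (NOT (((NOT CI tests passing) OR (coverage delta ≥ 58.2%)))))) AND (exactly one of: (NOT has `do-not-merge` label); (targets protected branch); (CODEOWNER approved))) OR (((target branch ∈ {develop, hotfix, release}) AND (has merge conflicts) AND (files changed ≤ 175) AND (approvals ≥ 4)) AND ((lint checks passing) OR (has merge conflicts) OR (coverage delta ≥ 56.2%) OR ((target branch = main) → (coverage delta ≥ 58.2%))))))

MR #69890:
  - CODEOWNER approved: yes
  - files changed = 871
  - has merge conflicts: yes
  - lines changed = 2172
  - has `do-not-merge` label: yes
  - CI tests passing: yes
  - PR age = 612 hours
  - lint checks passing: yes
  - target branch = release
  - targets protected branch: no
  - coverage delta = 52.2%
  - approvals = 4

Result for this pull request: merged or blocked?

Atomic conditions:
  PR age > 371 hours: 612 > 371 is true
  lines changed < 3323: 2172 < 3323 is true
  NOT CI tests passing: yes → false
  coverage delta ≥ 58.2%: 52.2 ≥ 58.2 is false
  NOT has `do-not-merge` label: yes → false
  targets protected branch: no → false
  CODEOWNER approved: yes → true
  target branch ∈ {develop, hotfix, release}: release is in the set → true
  has merge conflicts: yes → true
  files changed ≤ 175: 871 ≤ 175 is false
  approvals ≥ 4: 4 ≥ 4 is true
  lint checks passing: yes → true
  coverage delta ≥ 56.2%: 52.2 ≥ 56.2 is false
  target branch = main: release == main is false
Combine:
[1.1.1.1.1] true → true = true
[1.1.1.1.2.1.1] false OR false = false
[1.1.1.1.2.1] NOT false = true
[1.1.1.1.2] NOT true = false
[1.1.1.1] true → false = false
[1.1.1] NOT false = true
[1.1.2] exactly-one(false, false, true) = true
[1.1] true AND true = true
[1.2.1] true AND true AND false AND true = false
[1.2.2.4] false → false (antecedent false ⇒ implication holds) = true
[1.2.2] true OR true OR false OR true = true
[1.2] false AND true = false
[1] true OR false = true
[root] NOT true = false
Overall: false → blocked

Blocked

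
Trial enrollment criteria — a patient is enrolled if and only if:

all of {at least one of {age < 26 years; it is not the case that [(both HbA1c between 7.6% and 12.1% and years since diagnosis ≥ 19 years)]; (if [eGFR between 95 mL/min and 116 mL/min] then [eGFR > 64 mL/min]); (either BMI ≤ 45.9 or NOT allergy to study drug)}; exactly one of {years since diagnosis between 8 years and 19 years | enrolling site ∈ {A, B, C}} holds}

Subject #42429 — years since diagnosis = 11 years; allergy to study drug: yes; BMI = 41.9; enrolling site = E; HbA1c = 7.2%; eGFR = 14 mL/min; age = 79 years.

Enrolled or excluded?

Enrolled

Atomic conditions:
  age < 26 years: 79 < 26 is false
  HbA1c between 7.6% and 12.1%: 7.2 in [7.6, 12.1] is false
  years since diagnosis ≥ 19 years: 11 ≥ 19 is false
  eGFR between 95 mL/min and 116 mL/min: 14 in [95, 116] is false
  eGFR > 64 mL/min: 14 > 64 is false
  BMI ≤ 45.9: 41.9 ≤ 45.9 is true
  NOT allergy to study drug: yes → false
  years since diagnosis between 8 years and 19 years: 11 in [8, 19] is true
  enrolling site ∈ {A, B, C}: E is not in the set → false
Combine:
[1.2.1] false AND false = false
[1.2] NOT false = true
[1.3] false → false (antecedent false ⇒ implication holds) = true
[1.4] true OR false = true
[1] false OR true OR true OR true = true
[2] exactly-one(true, false) = true
[root] true AND true = true
Overall: true → enrolled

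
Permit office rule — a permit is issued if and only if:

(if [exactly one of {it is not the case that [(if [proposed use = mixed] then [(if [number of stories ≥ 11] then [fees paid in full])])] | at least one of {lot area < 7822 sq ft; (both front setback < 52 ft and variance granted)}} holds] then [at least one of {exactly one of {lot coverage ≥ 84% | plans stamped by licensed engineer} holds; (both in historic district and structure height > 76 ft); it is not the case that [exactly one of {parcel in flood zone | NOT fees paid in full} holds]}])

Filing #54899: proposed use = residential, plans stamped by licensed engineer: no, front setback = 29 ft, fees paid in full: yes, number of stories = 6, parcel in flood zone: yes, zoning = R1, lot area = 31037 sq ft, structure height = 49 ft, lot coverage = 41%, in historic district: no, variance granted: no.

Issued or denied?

Atomic conditions:
  proposed use = mixed: residential == mixed is false
  number of stories ≥ 11: 6 ≥ 11 is false
  fees paid in full: yes → true
  lot area < 7822 sq ft: 31037 < 7822 is false
  front setback < 52 ft: 29 < 52 is true
  variance granted: no → false
  lot coverage ≥ 84%: 41 ≥ 84 is false
  plans stamped by licensed engineer: no → false
  in historic district: no → false
  structure height > 76 ft: 49 > 76 is false
  parcel in flood zone: yes → true
  NOT fees paid in full: yes → false
Combine:
[1.1.1.2] false → true (antecedent false ⇒ implication holds) = true
[1.1.1] false → true (antecedent false ⇒ implication holds) = true
[1.1] NOT true = false
[1.2.2] true AND false = false
[1.2] false OR false = false
[1] exactly-one(false, false) = false
[2.1] exactly-one(false, false) = false
[2.2] false AND false = false
[2.3.1] exactly-one(true, false) = true
[2.3] NOT true = false
[2] false OR false OR false = false
[root] false → false (antecedent false ⇒ implication holds) = true
Overall: true → issued

Issued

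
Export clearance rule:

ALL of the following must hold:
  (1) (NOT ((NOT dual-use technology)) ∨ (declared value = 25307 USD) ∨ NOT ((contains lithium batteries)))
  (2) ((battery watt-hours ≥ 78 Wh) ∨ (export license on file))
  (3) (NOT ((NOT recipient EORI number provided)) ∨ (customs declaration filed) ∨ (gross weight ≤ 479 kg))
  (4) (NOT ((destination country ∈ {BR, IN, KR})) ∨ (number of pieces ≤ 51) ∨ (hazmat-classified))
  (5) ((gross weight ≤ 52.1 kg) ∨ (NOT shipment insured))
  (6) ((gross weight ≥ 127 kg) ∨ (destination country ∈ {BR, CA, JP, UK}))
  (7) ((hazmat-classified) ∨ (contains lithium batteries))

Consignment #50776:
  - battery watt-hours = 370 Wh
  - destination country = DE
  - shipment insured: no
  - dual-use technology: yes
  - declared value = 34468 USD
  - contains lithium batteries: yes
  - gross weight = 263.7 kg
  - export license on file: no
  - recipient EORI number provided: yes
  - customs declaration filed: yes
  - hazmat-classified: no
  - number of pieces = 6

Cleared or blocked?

Atomic conditions:
  NOT dual-use technology: yes → false
  declared value = 25307 USD: 34468 == 25307 is false
  contains lithium batteries: yes → true
  battery watt-hours ≥ 78 Wh: 370 ≥ 78 is true
  export license on file: no → false
  NOT recipient EORI number provided: yes → false
  customs declaration filed: yes → true
  gross weight ≤ 479 kg: 263.7 ≤ 479 is true
  destination country ∈ {BR, IN, KR}: DE is not in the set → false
  number of pieces ≤ 51: 6 ≤ 51 is true
  hazmat-classified: no → false
  gross weight ≤ 52.1 kg: 263.7 ≤ 52.1 is false
  NOT shipment insured: no → true
  gross weight ≥ 127 kg: 263.7 ≥ 127 is true
  destination country ∈ {BR, CA, JP, UK}: DE is not in the set → false
Combine:
[1.1] NOT false = true
[1.3] NOT true = false
[1] true OR false OR false = true
[2] true OR false = true
[3.1] NOT false = true
[3] true OR true OR true = true
[4.1] NOT false = true
[4] true OR true OR false = true
[5] false OR true = true
[6] true OR false = true
[7] false OR true = true
[root] true AND true AND true AND true AND true AND true AND true = true
Overall: true → cleared

Cleared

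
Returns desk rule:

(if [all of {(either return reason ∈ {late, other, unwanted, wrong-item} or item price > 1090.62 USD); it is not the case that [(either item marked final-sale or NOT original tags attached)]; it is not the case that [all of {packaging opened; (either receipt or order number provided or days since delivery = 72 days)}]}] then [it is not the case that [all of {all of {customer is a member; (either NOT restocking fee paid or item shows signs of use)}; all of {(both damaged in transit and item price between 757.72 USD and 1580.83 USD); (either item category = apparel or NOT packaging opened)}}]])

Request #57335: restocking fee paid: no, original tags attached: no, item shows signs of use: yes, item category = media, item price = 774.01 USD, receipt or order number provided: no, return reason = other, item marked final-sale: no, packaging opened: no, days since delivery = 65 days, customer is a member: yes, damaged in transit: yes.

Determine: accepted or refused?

Atomic conditions:
  return reason ∈ {late, other, unwanted, wrong-item}: other is in the set → true
  item price > 1090.62 USD: 774.01 > 1090.62 is false
  item marked final-sale: no → false
  NOT original tags attached: no → true
  packaging opened: no → false
  receipt or order number provided: no → false
  days since delivery = 72 days: 65 == 72 is false
  customer is a member: yes → true
  NOT restocking fee paid: no → true
  item shows signs of use: yes → true
  damaged in transit: yes → true
  item price between 757.72 USD and 1580.83 USD: 774.01 in [757.72, 1580.83] is true
  item category = apparel: media == apparel is false
  NOT packaging opened: no → true
Combine:
[1.1] true OR false = true
[1.2.1] false OR true = true
[1.2] NOT true = false
[1.3.1.2] false OR false = false
[1.3.1] false AND false = false
[1.3] NOT false = true
[1] true AND false AND true = false
[2.1.1.2] true OR true = true
[2.1.1] true AND true = true
[2.1.2.1] true AND true = true
[2.1.2.2] false OR true = true
[2.1.2] true AND true = true
[2.1] true AND true = true
[2] NOT true = false
[root] false → false (antecedent false ⇒ implication holds) = true
Overall: true → accepted

Accepted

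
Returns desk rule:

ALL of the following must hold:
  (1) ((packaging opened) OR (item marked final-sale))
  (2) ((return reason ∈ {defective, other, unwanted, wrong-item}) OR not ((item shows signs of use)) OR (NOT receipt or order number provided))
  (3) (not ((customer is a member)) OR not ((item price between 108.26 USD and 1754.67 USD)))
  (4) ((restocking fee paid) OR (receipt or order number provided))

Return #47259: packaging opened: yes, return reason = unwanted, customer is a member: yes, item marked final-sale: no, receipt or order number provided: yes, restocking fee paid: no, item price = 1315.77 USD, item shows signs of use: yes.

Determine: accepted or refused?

Atomic conditions:
  packaging opened: yes → true
  item marked final-sale: no → false
  return reason ∈ {defective, other, unwanted, wrong-item}: unwanted is in the set → true
  item shows signs of use: yes → true
  NOT receipt or order number provided: yes → false
  customer is a member: yes → true
  item price between 108.26 USD and 1754.67 USD: 1315.77 in [108.26, 1754.67] is true
  restocking fee paid: no → false
  receipt or order number provided: yes → true
Combine:
[1] true OR false = true
[2.2] NOT true = false
[2] true OR false OR false = true
[3.1] NOT true = false
[3.2] NOT true = false
[3] false OR false = false
[4] false OR true = true
[root] true AND true AND false AND true = false
Overall: false → refused

Refused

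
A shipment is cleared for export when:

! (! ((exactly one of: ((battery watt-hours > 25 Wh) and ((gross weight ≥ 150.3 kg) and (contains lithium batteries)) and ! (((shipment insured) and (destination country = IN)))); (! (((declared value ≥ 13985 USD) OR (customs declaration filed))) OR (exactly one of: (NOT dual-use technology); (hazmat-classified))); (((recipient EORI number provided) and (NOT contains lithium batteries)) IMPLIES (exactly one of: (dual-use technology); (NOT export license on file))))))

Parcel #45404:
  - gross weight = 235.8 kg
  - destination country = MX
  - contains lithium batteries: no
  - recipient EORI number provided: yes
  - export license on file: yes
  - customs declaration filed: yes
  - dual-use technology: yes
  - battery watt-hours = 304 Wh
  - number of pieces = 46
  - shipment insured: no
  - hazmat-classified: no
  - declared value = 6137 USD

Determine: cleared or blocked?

Atomic conditions:
  battery watt-hours > 25 Wh: 304 > 25 is true
  gross weight ≥ 150.3 kg: 235.8 ≥ 150.3 is true
  contains lithium batteries: no → false
  shipment insured: no → false
  destination country = IN: MX == IN is false
  declared value ≥ 13985 USD: 6137 ≥ 13985 is false
  customs declaration filed: yes → true
  NOT dual-use technology: yes → false
  hazmat-classified: no → false
  recipient EORI number provided: yes → true
  NOT contains lithium batteries: no → true
  dual-use technology: yes → true
  NOT export license on file: yes → false
Combine:
[1.1.1.2] true AND false = false
[1.1.1.3.1] false AND false = false
[1.1.1.3] NOT false = true
[1.1.1] true AND false AND true = false
[1.1.2.1.1] false OR true = true
[1.1.2.1] NOT true = false
[1.1.2.2] exactly-one(false, false) = false
[1.1.2] false OR false = false
[1.1.3.1] true AND true = true
[1.1.3.2] exactly-one(true, false) = true
[1.1.3] true → true = true
[1.1] exactly-one(false, false, true) = true
[1] NOT true = false
[root] NOT false = true
Overall: true → cleared

Cleared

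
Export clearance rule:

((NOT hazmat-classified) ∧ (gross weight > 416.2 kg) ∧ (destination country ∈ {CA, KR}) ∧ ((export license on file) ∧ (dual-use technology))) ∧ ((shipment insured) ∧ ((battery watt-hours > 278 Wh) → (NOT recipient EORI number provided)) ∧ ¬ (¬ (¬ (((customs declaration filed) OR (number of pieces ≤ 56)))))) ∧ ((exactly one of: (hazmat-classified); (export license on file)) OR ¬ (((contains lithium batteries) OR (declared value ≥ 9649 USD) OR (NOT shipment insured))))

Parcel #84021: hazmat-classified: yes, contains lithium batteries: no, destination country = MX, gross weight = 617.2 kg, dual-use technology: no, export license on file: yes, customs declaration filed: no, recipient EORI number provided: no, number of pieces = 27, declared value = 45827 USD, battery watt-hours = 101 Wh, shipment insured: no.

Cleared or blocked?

Atomic conditions:
  NOT hazmat-classified: yes → false
  gross weight > 416.2 kg: 617.2 > 416.2 is true
  destination country ∈ {CA, KR}: MX is not in the set → false
  export license on file: yes → true
  dual-use technology: no → false
  shipment insured: no → false
  battery watt-hours > 278 Wh: 101 > 278 is false
  NOT recipient EORI number provided: no → true
  customs declaration filed: no → false
  number of pieces ≤ 56: 27 ≤ 56 is true
  hazmat-classified: yes → true
  contains lithium batteries: no → false
  declared value ≥ 9649 USD: 45827 ≥ 9649 is true
  NOT shipment insured: no → true
Combine:
[1.4] true AND false = false
[1] false AND true AND false AND false = false
[2.2] false → true (antecedent false ⇒ implication holds) = true
[2.3.1.1.1] false OR true = true
[2.3.1.1] NOT true = false
[2.3.1] NOT false = true
[2.3] NOT true = false
[2] false AND true AND false = false
[3.1] exactly-one(true, true) = false
[3.2.1] false OR true OR true = true
[3.2] NOT true = false
[3] false OR false = false
[root] false AND false AND false = false
Overall: false → blocked

Blocked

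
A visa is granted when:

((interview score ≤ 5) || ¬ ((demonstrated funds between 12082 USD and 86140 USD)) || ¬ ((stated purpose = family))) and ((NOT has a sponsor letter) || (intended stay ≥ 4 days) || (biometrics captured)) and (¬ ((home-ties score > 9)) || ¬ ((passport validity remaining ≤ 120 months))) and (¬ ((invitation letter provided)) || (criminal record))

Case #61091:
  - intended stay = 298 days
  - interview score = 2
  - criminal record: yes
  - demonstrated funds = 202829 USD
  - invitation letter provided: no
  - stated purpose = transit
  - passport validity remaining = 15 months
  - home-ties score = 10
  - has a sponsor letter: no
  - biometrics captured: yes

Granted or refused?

Atomic conditions:
  interview score ≤ 5: 2 ≤ 5 is true
  demonstrated funds between 12082 USD and 86140 USD: 202829 in [12082, 86140] is false
  stated purpose = family: transit == family is false
  NOT has a sponsor letter: no → true
  intended stay ≥ 4 days: 298 ≥ 4 is true
  biometrics captured: yes → true
  home-ties score > 9: 10 > 9 is true
  passport validity remaining ≤ 120 months: 15 ≤ 120 is true
  invitation letter provided: no → false
  criminal record: yes → true
Combine:
[1.2] NOT false = true
[1.3] NOT false = true
[1] true OR true OR true = true
[2] true OR true OR true = true
[3.1] NOT true = false
[3.2] NOT true = false
[3] false OR false = false
[4.1] NOT false = true
[4] true OR true = true
[root] true AND true AND false AND true = false
Overall: false → refused

Refused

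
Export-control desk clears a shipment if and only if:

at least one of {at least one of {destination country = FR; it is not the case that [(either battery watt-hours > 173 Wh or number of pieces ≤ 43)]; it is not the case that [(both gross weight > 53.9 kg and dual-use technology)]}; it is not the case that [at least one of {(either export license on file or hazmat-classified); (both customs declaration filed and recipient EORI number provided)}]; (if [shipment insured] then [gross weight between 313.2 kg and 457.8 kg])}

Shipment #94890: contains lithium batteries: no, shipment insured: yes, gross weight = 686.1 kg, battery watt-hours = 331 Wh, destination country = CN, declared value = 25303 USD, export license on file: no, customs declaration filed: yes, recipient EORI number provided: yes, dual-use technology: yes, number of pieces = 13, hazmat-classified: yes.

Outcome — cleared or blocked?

Blocked

Atomic conditions:
  destination country = FR: CN == FR is false
  battery watt-hours > 173 Wh: 331 > 173 is true
  number of pieces ≤ 43: 13 ≤ 43 is true
  gross weight > 53.9 kg: 686.1 > 53.9 is true
  dual-use technology: yes → true
  export license on file: no → false
  hazmat-classified: yes → true
  customs declaration filed: yes → true
  recipient EORI number provided: yes → true
  shipment insured: yes → true
  gross weight between 313.2 kg and 457.8 kg: 686.1 in [313.2, 457.8] is false
Combine:
[1.2.1] true OR true = true
[1.2] NOT true = false
[1.3.1] true AND true = true
[1.3] NOT true = false
[1] false OR false OR false = false
[2.1.1] false OR true = true
[2.1.2] true AND true = true
[2.1] true OR true = true
[2] NOT true = false
[3] true → false = false
[root] false OR false OR false = false
Overall: false → blocked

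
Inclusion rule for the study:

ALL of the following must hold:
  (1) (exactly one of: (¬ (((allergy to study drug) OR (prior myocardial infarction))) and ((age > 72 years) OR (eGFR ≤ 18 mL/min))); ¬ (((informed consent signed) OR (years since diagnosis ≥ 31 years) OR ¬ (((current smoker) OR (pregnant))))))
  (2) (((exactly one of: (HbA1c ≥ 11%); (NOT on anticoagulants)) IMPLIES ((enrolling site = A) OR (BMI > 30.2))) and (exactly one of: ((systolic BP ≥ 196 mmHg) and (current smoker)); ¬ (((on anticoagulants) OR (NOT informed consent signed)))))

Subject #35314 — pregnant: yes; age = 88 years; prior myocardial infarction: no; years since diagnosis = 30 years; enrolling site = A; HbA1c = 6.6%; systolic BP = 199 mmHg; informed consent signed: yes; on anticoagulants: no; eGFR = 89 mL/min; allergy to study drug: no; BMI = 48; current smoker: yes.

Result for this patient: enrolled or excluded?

Excluded

Atomic conditions:
  allergy to study drug: no → false
  prior myocardial infarction: no → false
  age > 72 years: 88 > 72 is true
  eGFR ≤ 18 mL/min: 89 ≤ 18 is false
  informed consent signed: yes → true
  years since diagnosis ≥ 31 years: 30 ≥ 31 is false
  current smoker: yes → true
  pregnant: yes → true
  HbA1c ≥ 11%: 6.6 ≥ 11 is false
  NOT on anticoagulants: no → true
  enrolling site = A: A == A is true
  BMI > 30.2: 48 > 30.2 is true
  systolic BP ≥ 196 mmHg: 199 ≥ 196 is true
  on anticoagulants: no → false
  NOT informed consent signed: yes → false
Combine:
[1.1.1.1] false OR false = false
[1.1.1] NOT false = true
[1.1.2] true OR false = true
[1.1] true AND true = true
[1.2.1.3.1] true OR true = true
[1.2.1.3] NOT true = false
[1.2.1] true OR false OR false = true
[1.2] NOT true = false
[1] exactly-one(true, false) = true
[2.1.1] exactly-one(false, true) = true
[2.1.2] true OR true = true
[2.1] true → true = true
[2.2.1] true AND true = true
[2.2.2.1] false OR false = false
[2.2.2] NOT false = true
[2.2] exactly-one(true, true) = false
[2] true AND false = false
[root] true AND false = false
Overall: false → excluded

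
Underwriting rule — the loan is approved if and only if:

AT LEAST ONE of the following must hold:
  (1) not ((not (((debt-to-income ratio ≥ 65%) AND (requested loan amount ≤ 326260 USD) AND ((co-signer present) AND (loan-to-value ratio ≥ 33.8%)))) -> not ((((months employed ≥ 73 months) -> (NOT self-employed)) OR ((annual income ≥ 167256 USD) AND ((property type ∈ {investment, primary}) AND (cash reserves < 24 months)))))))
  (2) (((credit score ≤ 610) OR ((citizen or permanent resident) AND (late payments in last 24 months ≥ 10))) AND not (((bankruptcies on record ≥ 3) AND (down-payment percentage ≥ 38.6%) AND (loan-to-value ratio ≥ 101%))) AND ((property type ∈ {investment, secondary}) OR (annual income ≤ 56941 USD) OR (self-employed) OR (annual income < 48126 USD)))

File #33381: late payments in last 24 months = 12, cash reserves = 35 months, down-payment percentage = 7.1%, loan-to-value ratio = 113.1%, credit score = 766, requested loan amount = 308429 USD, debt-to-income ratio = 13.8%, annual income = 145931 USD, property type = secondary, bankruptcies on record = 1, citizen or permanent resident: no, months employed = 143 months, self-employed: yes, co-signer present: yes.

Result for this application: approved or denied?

Denied

Atomic conditions:
  debt-to-income ratio ≥ 65%: 13.8 ≥ 65 is false
  requested loan amount ≤ 326260 USD: 308429 ≤ 326260 is true
  co-signer present: yes → true
  loan-to-value ratio ≥ 33.8%: 113.1 ≥ 33.8 is true
  months employed ≥ 73 months: 143 ≥ 73 is true
  NOT self-employed: yes → false
  annual income ≥ 167256 USD: 145931 ≥ 167256 is false
  property type ∈ {investment, primary}: secondary is not in the set → false
  cash reserves < 24 months: 35 < 24 is false
  credit score ≤ 610: 766 ≤ 610 is false
  citizen or permanent resident: no → false
  late payments in last 24 months ≥ 10: 12 ≥ 10 is true
  bankruptcies on record ≥ 3: 1 ≥ 3 is false
  down-payment percentage ≥ 38.6%: 7.1 ≥ 38.6 is false
  loan-to-value ratio ≥ 101%: 113.1 ≥ 101 is true
  property type ∈ {investment, secondary}: secondary is in the set → true
  annual income ≤ 56941 USD: 145931 ≤ 56941 is false
  self-employed: yes → true
  annual income < 48126 USD: 145931 < 48126 is false
Combine:
[1.1.1.1.3] true AND true = true
[1.1.1.1] false AND true AND true = false
[1.1.1] NOT false = true
[1.1.2.1.1] true → false = false
[1.1.2.1.2.2] false AND false = false
[1.1.2.1.2] false AND false = false
[1.1.2.1] false OR false = false
[1.1.2] NOT false = true
[1.1] true → true = true
[1] NOT true = false
[2.1.2] false AND true = false
[2.1] false OR false = false
[2.2.1] false AND false AND true = false
[2.2] NOT false = true
[2.3] true OR false OR true OR false = true
[2] false AND true AND true = false
[root] false OR false = false
Overall: false → denied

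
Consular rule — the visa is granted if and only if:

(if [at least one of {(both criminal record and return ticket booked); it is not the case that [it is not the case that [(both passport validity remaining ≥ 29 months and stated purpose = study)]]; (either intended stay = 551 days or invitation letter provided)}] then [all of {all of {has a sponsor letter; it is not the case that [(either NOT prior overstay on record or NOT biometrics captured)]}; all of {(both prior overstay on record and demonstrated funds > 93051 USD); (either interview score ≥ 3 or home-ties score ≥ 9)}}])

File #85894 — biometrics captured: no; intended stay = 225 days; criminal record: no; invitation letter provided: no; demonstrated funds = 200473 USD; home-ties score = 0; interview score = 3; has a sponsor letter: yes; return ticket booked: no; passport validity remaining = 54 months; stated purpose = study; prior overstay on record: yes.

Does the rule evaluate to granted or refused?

Refused

Atomic conditions:
  criminal record: no → false
  return ticket booked: no → false
  passport validity remaining ≥ 29 months: 54 ≥ 29 is true
  stated purpose = study: study == study is true
  intended stay = 551 days: 225 == 551 is false
  invitation letter provided: no → false
  has a sponsor letter: yes → true
  NOT prior overstay on record: yes → false
  NOT biometrics captured: no → true
  prior overstay on record: yes → true
  demonstrated funds > 93051 USD: 200473 > 93051 is true
  interview score ≥ 3: 3 ≥ 3 is true
  home-ties score ≥ 9: 0 ≥ 9 is false
Combine:
[1.1] false AND false = false
[1.2.1.1] true AND true = true
[1.2.1] NOT true = false
[1.2] NOT false = true
[1.3] false OR false = false
[1] false OR true OR false = true
[2.1.2.1] false OR true = true
[2.1.2] NOT true = false
[2.1] true AND false = false
[2.2.1] true AND true = true
[2.2.2] true OR false = true
[2.2] true AND true = true
[2] false AND true = false
[root] true → false = false
Overall: false → refused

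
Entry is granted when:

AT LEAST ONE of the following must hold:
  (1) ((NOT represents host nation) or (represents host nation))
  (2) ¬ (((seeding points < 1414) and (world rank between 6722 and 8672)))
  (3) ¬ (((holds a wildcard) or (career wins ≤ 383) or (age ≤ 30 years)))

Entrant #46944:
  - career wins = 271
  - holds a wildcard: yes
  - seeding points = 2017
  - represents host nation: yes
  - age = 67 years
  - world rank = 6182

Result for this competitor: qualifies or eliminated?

Atomic conditions:
  NOT represents host nation: yes → false
  represents host nation: yes → true
  seeding points < 1414: 2017 < 1414 is false
  world rank between 6722 and 8672: 6182 in [6722, 8672] is false
  holds a wildcard: yes → true
  career wins ≤ 383: 271 ≤ 383 is true
  age ≤ 30 years: 67 ≤ 30 is false
Combine:
[1] false OR true = true
[2.1] false AND false = false
[2] NOT false = true
[3.1] true OR true OR false = true
[3] NOT true = false
[root] true OR true OR false = true
Overall: true → qualifies

Qualifies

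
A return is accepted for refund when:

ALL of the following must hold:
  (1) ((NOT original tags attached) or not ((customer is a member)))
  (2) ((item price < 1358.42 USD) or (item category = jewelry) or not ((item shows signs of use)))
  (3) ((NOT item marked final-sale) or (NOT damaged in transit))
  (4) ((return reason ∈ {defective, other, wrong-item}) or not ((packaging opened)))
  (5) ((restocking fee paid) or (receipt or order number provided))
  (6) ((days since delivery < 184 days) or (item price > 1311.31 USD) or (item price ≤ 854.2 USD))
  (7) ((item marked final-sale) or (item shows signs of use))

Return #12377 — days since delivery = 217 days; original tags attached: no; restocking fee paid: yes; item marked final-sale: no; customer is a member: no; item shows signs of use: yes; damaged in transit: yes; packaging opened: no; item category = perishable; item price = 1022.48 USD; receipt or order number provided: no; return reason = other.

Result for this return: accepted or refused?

Atomic conditions:
  NOT original tags attached: no → true
  customer is a member: no → false
  item price < 1358.42 USD: 1022.48 < 1358.42 is true
  item category = jewelry: perishable == jewelry is false
  item shows signs of use: yes → true
  NOT item marked final-sale: no → true
  NOT damaged in transit: yes → false
  return reason ∈ {defective, other, wrong-item}: other is in the set → true
  packaging opened: no → false
  restocking fee paid: yes → true
  receipt or order number provided: no → false
  days since delivery < 184 days: 217 < 184 is false
  item price > 1311.31 USD: 1022.48 > 1311.31 is false
  item price ≤ 854.2 USD: 1022.48 ≤ 854.2 is false
  item marked final-sale: no → false
Combine:
[1.2] NOT false = true
[1] true OR true = true
[2.3] NOT true = false
[2] true OR false OR false = true
[3] true OR false = true
[4.2] NOT false = true
[4] true OR true = true
[5] true OR false = true
[6] false OR false OR false = false
[7] false OR true = true
[root] true AND true AND true AND true AND true AND false AND true = false
Overall: false → refused

Refused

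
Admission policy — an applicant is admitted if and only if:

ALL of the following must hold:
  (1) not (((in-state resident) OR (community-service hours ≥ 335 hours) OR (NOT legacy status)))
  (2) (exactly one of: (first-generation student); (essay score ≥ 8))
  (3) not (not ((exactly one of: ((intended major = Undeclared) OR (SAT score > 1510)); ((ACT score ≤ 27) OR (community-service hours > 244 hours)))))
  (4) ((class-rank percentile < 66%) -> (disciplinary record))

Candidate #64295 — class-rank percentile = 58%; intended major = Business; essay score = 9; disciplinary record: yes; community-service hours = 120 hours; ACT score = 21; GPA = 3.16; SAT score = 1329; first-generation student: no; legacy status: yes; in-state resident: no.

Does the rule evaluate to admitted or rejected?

Atomic conditions:
  in-state resident: no → false
  community-service hours ≥ 335 hours: 120 ≥ 335 is false
  NOT legacy status: yes → false
  first-generation student: no → false
  essay score ≥ 8: 9 ≥ 8 is true
  intended major = Undeclared: Business == Undeclared is false
  SAT score > 1510: 1329 > 1510 is false
  ACT score ≤ 27: 21 ≤ 27 is true
  community-service hours > 244 hours: 120 > 244 is false
  class-rank percentile < 66%: 58 < 66 is true
  disciplinary record: yes → true
Combine:
[1.1] false OR false OR false = false
[1] NOT false = true
[2] exactly-one(false, true) = true
[3.1.1.1] false OR false = false
[3.1.1.2] true OR false = true
[3.1.1] exactly-one(false, true) = true
[3.1] NOT true = false
[3] NOT false = true
[4] true → true = true
[root] true AND true AND true AND true = true
Overall: true → admitted

Admitted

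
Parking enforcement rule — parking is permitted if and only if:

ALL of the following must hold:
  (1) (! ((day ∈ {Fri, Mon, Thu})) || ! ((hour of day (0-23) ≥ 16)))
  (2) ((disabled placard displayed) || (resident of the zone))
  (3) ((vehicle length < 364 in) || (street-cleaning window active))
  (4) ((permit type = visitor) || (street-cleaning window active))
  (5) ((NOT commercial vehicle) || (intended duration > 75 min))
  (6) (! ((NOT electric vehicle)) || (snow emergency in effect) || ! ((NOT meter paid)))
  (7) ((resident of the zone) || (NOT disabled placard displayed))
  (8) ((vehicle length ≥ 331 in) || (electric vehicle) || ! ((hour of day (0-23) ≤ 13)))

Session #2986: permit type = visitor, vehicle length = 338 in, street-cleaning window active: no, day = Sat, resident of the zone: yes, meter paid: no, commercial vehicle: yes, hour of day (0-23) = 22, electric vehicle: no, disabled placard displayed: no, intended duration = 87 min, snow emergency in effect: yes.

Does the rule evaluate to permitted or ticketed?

Permitted

Atomic conditions:
  day ∈ {Fri, Mon, Thu}: Sat is not in the set → false
  hour of day (0-23) ≥ 16: 22 ≥ 16 is true
  disabled placard displayed: no → false
  resident of the zone: yes → true
  vehicle length < 364 in: 338 < 364 is true
  street-cleaning window active: no → false
  permit type = visitor: visitor == visitor is true
  NOT commercial vehicle: yes → false
  intended duration > 75 min: 87 > 75 is true
  NOT electric vehicle: no → true
  snow emergency in effect: yes → true
  NOT meter paid: no → true
  NOT disabled placard displayed: no → true
  vehicle length ≥ 331 in: 338 ≥ 331 is true
  electric vehicle: no → false
  hour of day (0-23) ≤ 13: 22 ≤ 13 is false
Combine:
[1.1] NOT false = true
[1.2] NOT true = false
[1] true OR false = true
[2] false OR true = true
[3] true OR false = true
[4] true OR false = true
[5] false OR true = true
[6.1] NOT true = false
[6.3] NOT true = false
[6] false OR true OR false = true
[7] true OR true = true
[8.3] NOT false = true
[8] true OR false OR true = true
[root] true AND true AND true AND true AND true AND true AND true AND true = true
Overall: true → permitted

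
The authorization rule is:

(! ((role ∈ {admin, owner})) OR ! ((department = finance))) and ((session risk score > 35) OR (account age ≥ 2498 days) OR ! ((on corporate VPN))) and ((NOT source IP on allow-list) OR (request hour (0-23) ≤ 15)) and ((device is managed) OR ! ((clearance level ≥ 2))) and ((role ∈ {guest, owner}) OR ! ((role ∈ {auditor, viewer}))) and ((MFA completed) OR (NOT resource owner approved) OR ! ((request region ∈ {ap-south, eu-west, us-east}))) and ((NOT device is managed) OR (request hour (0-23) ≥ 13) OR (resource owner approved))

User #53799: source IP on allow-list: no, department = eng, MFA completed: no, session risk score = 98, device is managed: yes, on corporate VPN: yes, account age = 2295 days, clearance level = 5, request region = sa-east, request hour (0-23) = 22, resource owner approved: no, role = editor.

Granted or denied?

Atomic conditions:
  role ∈ {admin, owner}: editor is not in the set → false
  department = finance: eng == finance is false
  session risk score > 35: 98 > 35 is true
  account age ≥ 2498 days: 2295 ≥ 2498 is false
  on corporate VPN: yes → true
  NOT source IP on allow-list: no → true
  request hour (0-23) ≤ 15: 22 ≤ 15 is false
  device is managed: yes → true
  clearance level ≥ 2: 5 ≥ 2 is true
  role ∈ {guest, owner}: editor is not in the set → false
  role ∈ {auditor, viewer}: editor is not in the set → false
  MFA completed: no → false
  NOT resource owner approved: no → true
  request region ∈ {ap-south, eu-west, us-east}: sa-east is not in the set → false
  NOT device is managed: yes → false
  request hour (0-23) ≥ 13: 22 ≥ 13 is true
  resource owner approved: no → false
Combine:
[1.1] NOT false = true
[1.2] NOT false = true
[1] true OR true = true
[2.3] NOT true = false
[2] true OR false OR false = true
[3] true OR false = true
[4.2] NOT true = false
[4] true OR false = true
[5.2] NOT false = true
[5] false OR true = true
[6.3] NOT false = true
[6] false OR true OR true = true
[7] false OR true OR false = true
[root] true AND true AND true AND true AND true AND true AND true = true
Overall: true → granted

Granted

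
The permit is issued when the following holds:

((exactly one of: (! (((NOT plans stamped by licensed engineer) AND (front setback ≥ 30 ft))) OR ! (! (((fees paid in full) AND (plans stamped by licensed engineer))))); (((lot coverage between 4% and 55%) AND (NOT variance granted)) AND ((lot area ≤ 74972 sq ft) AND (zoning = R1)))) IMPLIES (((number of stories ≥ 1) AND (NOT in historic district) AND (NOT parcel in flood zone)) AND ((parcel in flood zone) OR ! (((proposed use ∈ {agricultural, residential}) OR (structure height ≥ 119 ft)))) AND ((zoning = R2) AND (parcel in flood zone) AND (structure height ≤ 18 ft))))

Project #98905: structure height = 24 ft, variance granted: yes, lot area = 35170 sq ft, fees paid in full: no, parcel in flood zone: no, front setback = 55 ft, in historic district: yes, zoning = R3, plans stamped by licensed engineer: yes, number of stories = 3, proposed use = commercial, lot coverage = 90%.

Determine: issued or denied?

Atomic conditions:
  NOT plans stamped by licensed engineer: yes → false
  front setback ≥ 30 ft: 55 ≥ 30 is true
  fees paid in full: no → false
  plans stamped by licensed engineer: yes → true
  lot coverage between 4% and 55%: 90 in [4, 55] is false
  NOT variance granted: yes → false
  lot area ≤ 74972 sq ft: 35170 ≤ 74972 is true
  zoning = R1: R3 == R1 is false
  number of stories ≥ 1: 3 ≥ 1 is true
  NOT in historic district: yes → false
  NOT parcel in flood zone: no → true
  parcel in flood zone: no → false
  proposed use ∈ {agricultural, residential}: commercial is not in the set → false
  structure height ≥ 119 ft: 24 ≥ 119 is false
  zoning = R2: R3 == R2 is false
  structure height ≤ 18 ft: 24 ≤ 18 is false
Combine:
[1.1.1.1] false AND true = false
[1.1.1] NOT false = true
[1.1.2.1.1] false AND true = false
[1.1.2.1] NOT false = true
[1.1.2] NOT true = false
[1.1] true OR false = true
[1.2.1] false AND false = false
[1.2.2] true AND false = false
[1.2] false AND false = false
[1] exactly-one(true, false) = true
[2.1] true AND false AND true = false
[2.2.2.1] false OR false = false
[2.2.2] NOT false = true
[2.2] false OR true = true
[2.3] false AND false AND false = false
[2] false AND true AND false = false
[root] true → false = false
Overall: false → denied

Denied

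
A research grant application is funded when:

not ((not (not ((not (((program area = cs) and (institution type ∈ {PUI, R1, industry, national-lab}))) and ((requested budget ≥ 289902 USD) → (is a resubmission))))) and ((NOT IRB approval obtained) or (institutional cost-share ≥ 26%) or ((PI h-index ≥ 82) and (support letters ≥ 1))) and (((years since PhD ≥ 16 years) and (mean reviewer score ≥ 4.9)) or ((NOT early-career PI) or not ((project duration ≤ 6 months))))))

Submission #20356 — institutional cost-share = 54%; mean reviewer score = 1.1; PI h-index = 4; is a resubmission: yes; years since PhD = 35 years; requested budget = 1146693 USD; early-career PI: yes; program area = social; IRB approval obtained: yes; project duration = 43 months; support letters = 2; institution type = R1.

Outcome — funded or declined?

Declined

Atomic conditions:
  program area = cs: social == cs is false
  institution type ∈ {PUI, R1, industry, national-lab}: R1 is in the set → true
  requested budget ≥ 289902 USD: 1146693 ≥ 289902 is true
  is a resubmission: yes → true
  NOT IRB approval obtained: yes → false
  institutional cost-share ≥ 26%: 54 ≥ 26 is true
  PI h-index ≥ 82: 4 ≥ 82 is false
  support letters ≥ 1: 2 ≥ 1 is true
  years since PhD ≥ 16 years: 35 ≥ 16 is true
  mean reviewer score ≥ 4.9: 1.1 ≥ 4.9 is false
  NOT early-career PI: yes → false
  project duration ≤ 6 months: 43 ≤ 6 is false
Combine:
[1.1.1.1.1.1] false AND true = false
[1.1.1.1.1] NOT false = true
[1.1.1.1.2] true → true = true
[1.1.1.1] true AND true = true
[1.1.1] NOT true = false
[1.1] NOT false = true
[1.2.3] false AND true = false
[1.2] false OR true OR false = true
[1.3.1] true AND false = false
[1.3.2.2] NOT false = true
[1.3.2] false OR true = true
[1.3] false OR true = true
[1] true AND true AND true = true
[root] NOT true = false
Overall: false → declined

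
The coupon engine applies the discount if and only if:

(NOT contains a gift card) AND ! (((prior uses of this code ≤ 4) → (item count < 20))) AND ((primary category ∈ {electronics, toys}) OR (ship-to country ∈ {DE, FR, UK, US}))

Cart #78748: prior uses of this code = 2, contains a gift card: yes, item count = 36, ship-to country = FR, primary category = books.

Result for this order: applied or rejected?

Rejected

Atomic conditions:
  NOT contains a gift card: yes → false
  prior uses of this code ≤ 4: 2 ≤ 4 is true
  item count < 20: 36 < 20 is false
  primary category ∈ {electronics, toys}: books is not in the set → false
  ship-to country ∈ {DE, FR, UK, US}: FR is in the set → true
Combine:
[2.1] true → false = false
[2] NOT false = true
[3] false OR true = true
[root] false AND true AND true = false
Overall: false → rejected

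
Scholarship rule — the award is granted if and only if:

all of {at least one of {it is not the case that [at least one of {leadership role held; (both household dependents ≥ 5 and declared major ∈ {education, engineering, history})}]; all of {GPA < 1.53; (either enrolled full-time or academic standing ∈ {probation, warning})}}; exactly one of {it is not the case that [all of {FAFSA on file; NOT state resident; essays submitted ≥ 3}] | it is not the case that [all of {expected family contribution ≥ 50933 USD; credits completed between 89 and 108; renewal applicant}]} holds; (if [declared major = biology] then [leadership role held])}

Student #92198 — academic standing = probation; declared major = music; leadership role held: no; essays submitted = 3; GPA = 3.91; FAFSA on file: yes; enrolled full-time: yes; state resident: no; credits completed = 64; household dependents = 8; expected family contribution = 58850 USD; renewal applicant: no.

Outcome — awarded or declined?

Awarded

Atomic conditions:
  leadership role held: no → false
  household dependents ≥ 5: 8 ≥ 5 is true
  declared major ∈ {education, engineering, history}: music is not in the set → false
  GPA < 1.53: 3.91 < 1.53 is false
  enrolled full-time: yes → true
  academic standing ∈ {probation, warning}: probation is in the set → true
  FAFSA on file: yes → true
  NOT state resident: no → true
  essays submitted ≥ 3: 3 ≥ 3 is true
  expected family contribution ≥ 50933 USD: 58850 ≥ 50933 is true
  credits completed between 89 and 108: 64 in [89, 108] is false
  renewal applicant: no → false
  declared major = biology: music == biology is false
Combine:
[1.1.1.2] true AND false = false
[1.1.1] false OR false = false
[1.1] NOT false = true
[1.2.2] true OR true = true
[1.2] false AND true = false
[1] true OR false = true
[2.1.1] true AND true AND true = true
[2.1] NOT true = false
[2.2.1] true AND false AND false = false
[2.2] NOT false = true
[2] exactly-one(false, true) = true
[3] false → false (antecedent false ⇒ implication holds) = true
[root] true AND true AND true = true
Overall: true → awarded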